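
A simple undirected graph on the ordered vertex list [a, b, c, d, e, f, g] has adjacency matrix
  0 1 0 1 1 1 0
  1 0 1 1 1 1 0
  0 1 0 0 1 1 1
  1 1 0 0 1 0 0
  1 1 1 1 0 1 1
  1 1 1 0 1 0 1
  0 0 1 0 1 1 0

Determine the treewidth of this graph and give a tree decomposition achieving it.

Every bag has size at most 4, so the width is 4 − 1 = 3 and tw(G) ≤ 3. Conversely, {a, b, d, e} is a clique of size 4, and the vertices of any clique must share a bag in every tree decomposition; so some bag has ≥ 4 vertices and tw(G) ≥ 3. Combining the bounds, tw(G) = 3.

Treewidth 3.
One such decomposition:
Bags: B1 = {b, c, e, f}  B2 = {a, b, e, f}  B3 = {a, b, d, e}  B4 = {c, e, f, g}
Tree: B1–B2, B2–B3, B1–B4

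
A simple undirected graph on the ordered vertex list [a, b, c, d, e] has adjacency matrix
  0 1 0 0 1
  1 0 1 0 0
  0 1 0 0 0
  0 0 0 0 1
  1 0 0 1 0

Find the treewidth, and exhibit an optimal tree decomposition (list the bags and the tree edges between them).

Treewidth 1.
Bags: B1 = {b, c}  B2 = {a, b}  B3 = {a, e}  B4 = {d, e}
Tree: B1–B2, B2–B3, B3–B4

The largest bag has 2 vertices, giving width 1; this decomposition certifies tw(G) ≤ 1. G has an edge, so its treewidth is at least 1. Therefore the treewidth is 1.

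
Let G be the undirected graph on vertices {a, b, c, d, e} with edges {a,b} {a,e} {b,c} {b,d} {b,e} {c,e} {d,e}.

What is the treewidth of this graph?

2

A width-2 tree decomposition is:
Bags: B1 = {b, d, e}  B2 = {a, b, e}  B3 = {b, c, e}
Tree: B1–B2, B1–B3
The largest bag has 3 vertices, giving width 2; this decomposition certifies tw(G) ≤ 2. On the other hand G contains the 3-clique {b, d, e}. A clique must lie in a single bag of any decomposition, so no decomposition can have width below 2. Therefore the treewidth is 2.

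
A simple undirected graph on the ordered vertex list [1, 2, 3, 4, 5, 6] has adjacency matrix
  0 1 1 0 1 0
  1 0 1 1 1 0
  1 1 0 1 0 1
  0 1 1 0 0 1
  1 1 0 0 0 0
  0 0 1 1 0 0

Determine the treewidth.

2

A width-2 tree decomposition is:
Bags: B1 = {1, 2, 5}  B2 = {1, 2, 3}  B3 = {2, 3, 4}  B4 = {3, 4, 6}
Tree: B1–B2, B2–B3, B3–B4
Each bag holds 3 vertices, so the decomposition has width 2, which upper-bounds the treewidth. On the other hand G contains the 3-clique {1, 2, 3}. A clique must lie in a single bag of any decomposition, so no decomposition can have width below 2. Combining the bounds, tw(G) = 2.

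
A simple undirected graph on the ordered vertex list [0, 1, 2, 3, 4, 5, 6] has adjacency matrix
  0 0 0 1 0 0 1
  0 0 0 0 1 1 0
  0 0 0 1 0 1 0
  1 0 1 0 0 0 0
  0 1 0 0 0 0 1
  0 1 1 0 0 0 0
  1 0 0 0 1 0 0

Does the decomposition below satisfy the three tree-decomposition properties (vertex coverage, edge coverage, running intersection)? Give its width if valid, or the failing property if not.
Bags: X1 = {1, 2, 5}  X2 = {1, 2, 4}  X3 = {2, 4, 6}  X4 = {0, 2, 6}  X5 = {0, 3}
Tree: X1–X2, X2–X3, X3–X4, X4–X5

A tree decomposition must satisfy three properties: every vertex lies in some bag; for every edge, both endpoints lie together in some bag; and for every vertex, the bags containing it form a connected subtree. Here edge (2,3) lies in no bag, so the decomposition is invalid.

No — edge (2,3) lies in no bag.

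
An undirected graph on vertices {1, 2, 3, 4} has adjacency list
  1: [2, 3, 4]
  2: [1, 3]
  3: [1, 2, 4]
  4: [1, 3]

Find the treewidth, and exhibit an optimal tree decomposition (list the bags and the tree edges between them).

Every bag has size at most 3, so the width is 3 − 1 = 2 and tw(G) ≤ 2. Conversely, {1, 2, 3} is a clique of size 3, and the vertices of any clique must share a bag in every tree decomposition; so some bag has ≥ 3 vertices and tw(G) ≥ 2. Hence tw(G) = 2 exactly.

Treewidth 2.
Bags: B1 = {1, 2, 3}  B2 = {1, 3, 4}
Tree: B1–B2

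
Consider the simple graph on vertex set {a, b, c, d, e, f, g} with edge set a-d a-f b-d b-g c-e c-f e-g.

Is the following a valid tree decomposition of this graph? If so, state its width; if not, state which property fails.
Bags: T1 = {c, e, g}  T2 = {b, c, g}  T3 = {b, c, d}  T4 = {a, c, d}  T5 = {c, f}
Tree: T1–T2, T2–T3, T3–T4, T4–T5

No — edge (a,f) lies in no bag.

A tree decomposition must satisfy three properties: every vertex lies in some bag; for every edge, both endpoints lie together in some bag; and for every vertex, the bags containing it form a connected subtree. Here edge (a,f) lies in no bag, so the decomposition is invalid.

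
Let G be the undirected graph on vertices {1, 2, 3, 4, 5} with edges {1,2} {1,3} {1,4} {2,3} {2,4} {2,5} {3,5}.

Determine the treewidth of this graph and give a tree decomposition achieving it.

Every bag has size at most 3, so the width is 3 − 1 = 2 and tw(G) ≤ 2. For the lower bound, the 3 vertices {1, 2, 3} are pairwise adjacent, and any tree decomposition puts a clique entirely inside one bag — forcing width ≥ 2. Hence tw(G) = 2 exactly.

Treewidth 2.
Bags: B1 = {1, 2, 3}  B2 = {1, 2, 4}  B3 = {2, 3, 5}
Tree: B1–B2, B1–B3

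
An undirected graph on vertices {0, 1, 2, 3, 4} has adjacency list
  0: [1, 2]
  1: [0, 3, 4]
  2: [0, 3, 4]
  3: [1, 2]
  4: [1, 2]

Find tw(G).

A width-2 tree decomposition is:
Bags: B1 = {1, 2, 3}  B2 = {1, 2, 4}  B3 = {0, 1, 2}
Tree: B1–B2, B2–B3
Every bag has size at most 3, so the width is 3 − 1 = 2 and tw(G) ≤ 2. Since 1–3–2–4–1 is a cycle in G, G is not acyclic. Forests are exactly the graphs of treewidth ≤ 1, so tw(G) ≥ 2. The upper and lower bounds meet at 2, so that is the treewidth.

2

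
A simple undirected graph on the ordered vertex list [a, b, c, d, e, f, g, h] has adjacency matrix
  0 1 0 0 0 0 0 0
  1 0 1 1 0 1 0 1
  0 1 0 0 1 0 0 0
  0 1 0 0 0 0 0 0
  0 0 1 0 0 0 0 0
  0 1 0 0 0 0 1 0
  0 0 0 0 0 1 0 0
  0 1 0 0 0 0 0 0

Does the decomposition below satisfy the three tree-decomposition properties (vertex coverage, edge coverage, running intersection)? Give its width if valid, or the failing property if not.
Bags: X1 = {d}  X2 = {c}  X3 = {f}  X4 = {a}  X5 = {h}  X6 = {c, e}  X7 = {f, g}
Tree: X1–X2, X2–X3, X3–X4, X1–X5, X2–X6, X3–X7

A tree decomposition must satisfy three properties: every vertex lies in some bag; for every edge, both endpoints lie together in some bag; and for every vertex, the bags containing it form a connected subtree. Here vertex b appears in no bag, so the decomposition is invalid.

No — vertex b appears in no bag.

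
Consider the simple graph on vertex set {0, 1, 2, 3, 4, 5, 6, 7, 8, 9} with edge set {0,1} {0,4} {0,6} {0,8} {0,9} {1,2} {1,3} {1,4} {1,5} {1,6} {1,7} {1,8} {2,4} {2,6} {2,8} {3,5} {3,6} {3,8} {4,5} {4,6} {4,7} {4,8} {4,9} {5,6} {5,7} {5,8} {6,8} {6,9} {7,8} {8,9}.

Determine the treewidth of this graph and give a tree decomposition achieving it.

The largest bag has 5 vertices, giving width 4; this decomposition certifies tw(G) ≤ 4. Conversely, {1, 3, 5, 6, 8} is a clique of size 5, and the vertices of any clique must share a bag in every tree decomposition; so some bag has ≥ 5 vertices and tw(G) ≥ 4. Therefore the treewidth is 4.

Treewidth 4.
One optimal decomposition is:
Bags: B1 = {0, 1, 4, 6, 8}  B2 = {1, 4, 5, 6, 8}  B3 = {1, 2, 4, 6, 8}  B4 = {0, 4, 6, 8, 9}  B5 = {1, 4, 5, 7, 8}  B6 = {1, 3, 5, 6, 8}
Tree: B1–B2, B1–B3, B1–B4, B2–B5, B2–B6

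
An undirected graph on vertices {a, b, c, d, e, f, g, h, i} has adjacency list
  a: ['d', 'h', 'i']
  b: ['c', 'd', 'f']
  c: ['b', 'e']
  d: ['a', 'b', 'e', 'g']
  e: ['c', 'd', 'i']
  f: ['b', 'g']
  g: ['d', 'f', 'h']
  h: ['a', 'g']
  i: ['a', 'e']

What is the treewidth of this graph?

A width-3 tree decomposition is:
Bags: B1 = {a, f, g, h}  B2 = {a, d, f, g}  B3 = {a, b, d, f}  B4 = {a, b, d, i}  B5 = {b, d, e, i}  B6 = {b, c, e, i}
Tree: B1–B2, B2–B3, B3–B4, B4–B5, B5–B6
The largest bag has 4 vertices, giving width 3; this decomposition certifies tw(G) ≤ 3. For the lower bound: the 4 vertex sets {f,g,h}, {a}, {d}, {b,c,e,i} are disjoint, each induces a connected subgraph, and every pair is joined by at least one edge of G. Contracting each set to a single vertex therefore yields K_{4} as a minor, and since treewidth is minor-monotone, tw(G) ≥ tw(K_{4}) = 3. Hence tw(G) = 3 exactly.

3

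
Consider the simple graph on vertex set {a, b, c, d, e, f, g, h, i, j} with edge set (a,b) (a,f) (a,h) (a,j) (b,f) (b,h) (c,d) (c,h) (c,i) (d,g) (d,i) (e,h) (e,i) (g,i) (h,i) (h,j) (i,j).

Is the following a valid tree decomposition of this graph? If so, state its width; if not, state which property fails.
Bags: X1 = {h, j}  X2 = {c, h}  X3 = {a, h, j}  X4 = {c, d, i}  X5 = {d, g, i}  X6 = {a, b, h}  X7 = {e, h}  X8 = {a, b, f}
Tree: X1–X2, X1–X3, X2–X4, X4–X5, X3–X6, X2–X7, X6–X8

A tree decomposition must satisfy three properties: every vertex lies in some bag; for every edge, both endpoints lie together in some bag; and for every vertex, the bags containing it form a connected subtree. Here edge (i,j) lies in no bag, so the decomposition is invalid.

No — edge (i,j) lies in no bag.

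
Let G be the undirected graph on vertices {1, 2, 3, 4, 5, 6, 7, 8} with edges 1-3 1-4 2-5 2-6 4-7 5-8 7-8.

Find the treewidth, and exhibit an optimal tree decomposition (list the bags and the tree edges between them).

Each bag holds 2 vertices, so the decomposition has width 1, which upper-bounds the treewidth. G has an edge, so its treewidth is at least 1. Therefore the treewidth is 1.

Treewidth 1.
One optimal decomposition is:
Bags: B1 = {2, 6}  B2 = {2, 5}  B3 = {5, 8}  B4 = {7, 8}  B5 = {4, 7}  B6 = {1, 4}  B7 = {1, 3}
Tree: B1–B2, B2–B3, B3–B4, B4–B5, B5–B6, B6–B7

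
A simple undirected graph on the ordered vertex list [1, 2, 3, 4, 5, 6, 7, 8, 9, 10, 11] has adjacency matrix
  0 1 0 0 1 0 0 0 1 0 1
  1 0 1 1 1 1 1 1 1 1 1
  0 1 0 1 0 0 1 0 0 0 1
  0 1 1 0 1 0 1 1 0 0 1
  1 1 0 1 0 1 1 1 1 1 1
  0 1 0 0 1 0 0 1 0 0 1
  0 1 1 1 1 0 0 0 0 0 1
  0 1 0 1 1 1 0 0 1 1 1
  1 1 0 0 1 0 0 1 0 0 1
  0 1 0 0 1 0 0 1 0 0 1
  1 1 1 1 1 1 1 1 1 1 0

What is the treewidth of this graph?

A width-4 tree decomposition is:
Bags: B1 = {2, 4, 5, 8, 11}  B2 = {2, 5, 6, 8, 11}  B3 = {2, 5, 8, 10, 11}  B4 = {2, 4, 5, 7, 11}  B5 = {2, 5, 8, 9, 11}  B6 = {1, 2, 5, 9, 11}  B7 = {2, 3, 4, 7, 11}
Tree: B1–B2, B2–B3, B1–B4, B2–B5, B5–B6, B4–B7
The largest bag has 5 vertices, giving width 4; this decomposition certifies tw(G) ≤ 4. Conversely, {2, 3, 4, 7, 11} is a clique of size 5, and the vertices of any clique must share a bag in every tree decomposition; so some bag has ≥ 5 vertices and tw(G) ≥ 4. Therefore the treewidth is 4.

4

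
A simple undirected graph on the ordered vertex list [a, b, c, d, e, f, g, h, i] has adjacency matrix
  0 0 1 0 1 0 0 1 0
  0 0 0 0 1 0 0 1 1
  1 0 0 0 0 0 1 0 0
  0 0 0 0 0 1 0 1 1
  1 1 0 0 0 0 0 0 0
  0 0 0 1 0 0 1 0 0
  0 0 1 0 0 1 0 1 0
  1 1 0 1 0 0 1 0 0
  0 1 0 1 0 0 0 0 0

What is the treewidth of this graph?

A width-3 tree decomposition is:
Bags: B1 = {d, f, g, i}  B2 = {d, g, h, i}  B3 = {b, g, h, i}  B4 = {b, c, g, h}  B5 = {a, b, c, h}  B6 = {a, b, c, e}
Tree: B1–B2, B2–B3, B3–B4, B4–B5, B5–B6
Each bag holds 4 vertices, so the decomposition has width 3, which upper-bounds the treewidth. For the lower bound: the 4 vertex sets {d,f,i}, {g}, {h}, {a,b,c,e} are disjoint, each induces a connected subgraph, and every pair is joined by at least one edge of G. Contracting each set to a single vertex therefore yields K_{4} as a minor, and since treewidth is minor-monotone, tw(G) ≥ tw(K_{4}) = 3. Therefore the treewidth is 3.

3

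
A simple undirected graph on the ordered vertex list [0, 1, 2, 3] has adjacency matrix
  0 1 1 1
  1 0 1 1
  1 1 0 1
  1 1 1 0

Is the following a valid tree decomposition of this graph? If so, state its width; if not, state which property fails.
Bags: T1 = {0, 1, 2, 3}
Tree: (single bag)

Every vertex of G appears in some bag (union = {0, 1, 2, 3}); every edge is covered by a bag; and for each vertex v the set of bags containing v is connected in the bag tree. The decomposition is therefore valid. The largest bag has 4 vertices, so the width is 3.

Yes; width 3.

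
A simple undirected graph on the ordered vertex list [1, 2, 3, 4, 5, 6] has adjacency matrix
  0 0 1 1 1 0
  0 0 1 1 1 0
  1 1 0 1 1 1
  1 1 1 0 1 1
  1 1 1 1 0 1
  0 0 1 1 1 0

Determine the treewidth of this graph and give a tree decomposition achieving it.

Treewidth 3.
Bags: B1 = {2, 3, 4, 5}  B2 = {1, 3, 4, 5}  B3 = {3, 4, 5, 6}
Tree: B1–B2, B2–B3

Every bag has size at most 4, so the width is 4 − 1 = 3 and tw(G) ≤ 3. For the lower bound, the 4 vertices {1, 3, 4, 5} are pairwise adjacent, and any tree decomposition puts a clique entirely inside one bag — forcing width ≥ 3. Hence tw(G) = 3 exactly.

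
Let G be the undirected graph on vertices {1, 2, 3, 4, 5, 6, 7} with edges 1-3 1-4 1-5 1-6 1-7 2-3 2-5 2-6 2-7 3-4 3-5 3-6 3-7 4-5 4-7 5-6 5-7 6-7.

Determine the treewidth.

A width-4 tree decomposition is:
Bags: B1 = {2, 3, 5, 6, 7}  B2 = {1, 3, 5, 6, 7}  B3 = {1, 3, 4, 5, 7}
Tree: B1–B2, B2–B3
The largest bag has 5 vertices, giving width 4; this decomposition certifies tw(G) ≤ 4. For the lower bound, the 5 vertices {1, 3, 4, 5, 7} are pairwise adjacent, and any tree decomposition puts a clique entirely inside one bag — forcing width ≥ 4. Combining the bounds, tw(G) = 4.

4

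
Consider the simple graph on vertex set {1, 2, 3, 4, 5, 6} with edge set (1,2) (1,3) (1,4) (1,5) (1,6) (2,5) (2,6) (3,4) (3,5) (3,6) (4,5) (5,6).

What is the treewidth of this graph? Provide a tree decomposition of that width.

The largest bag has 4 vertices, giving width 3; this decomposition certifies tw(G) ≤ 3. On the other hand G contains the 4-clique {1, 2, 5, 6}. A clique must lie in a single bag of any decomposition, so no decomposition can have width below 3. The upper and lower bounds meet at 3, so that is the treewidth.

Treewidth 3.
One such decomposition:
Bags: B1 = {1, 3, 4, 5}  B2 = {1, 3, 5, 6}  B3 = {1, 2, 5, 6}
Tree: B1–B2, B2–B3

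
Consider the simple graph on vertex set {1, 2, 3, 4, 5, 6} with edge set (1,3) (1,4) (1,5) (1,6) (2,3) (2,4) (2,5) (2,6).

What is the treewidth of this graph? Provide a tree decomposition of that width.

Every bag has size at most 3, so the width is 3 − 1 = 2 and tw(G) ≤ 2. For the lower bound, G contains the cycle 3–2–4–1–3, so G is not a forest; only forests have treewidth ≤ 1, hence tw(G) ≥ 2. Hence tw(G) = 2 exactly.

Treewidth 2.
Bags: B1 = {1, 2, 3}  B2 = {1, 2, 4}  B3 = {1, 2, 6}  B4 = {1, 2, 5}
Tree: B1–B2, B2–B3, B3–B4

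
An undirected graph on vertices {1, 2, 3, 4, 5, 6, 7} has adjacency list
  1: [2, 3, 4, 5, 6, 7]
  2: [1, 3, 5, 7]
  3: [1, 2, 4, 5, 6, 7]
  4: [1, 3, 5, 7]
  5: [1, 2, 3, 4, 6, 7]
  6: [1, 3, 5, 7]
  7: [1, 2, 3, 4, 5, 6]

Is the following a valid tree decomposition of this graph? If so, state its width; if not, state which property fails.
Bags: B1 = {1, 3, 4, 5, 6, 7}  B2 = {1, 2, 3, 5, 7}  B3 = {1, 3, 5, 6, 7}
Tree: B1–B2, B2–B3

No — bags containing vertex 6 are not connected in the tree.

A tree decomposition must satisfy three properties: every vertex lies in some bag; for every edge, both endpoints lie together in some bag; and for every vertex, the bags containing it form a connected subtree. Here bags containing vertex 6 are not connected in the tree, so the decomposition is invalid.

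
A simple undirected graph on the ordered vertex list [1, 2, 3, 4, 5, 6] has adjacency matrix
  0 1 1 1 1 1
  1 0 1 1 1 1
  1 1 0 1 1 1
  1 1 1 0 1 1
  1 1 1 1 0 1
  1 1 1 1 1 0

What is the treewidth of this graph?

5

A width-5 tree decomposition is:
Bags: B1 = {1, 2, 3, 4, 5, 6}
Tree: (single bag)
A single bag containing all 6 vertices is trivially a valid decomposition of width 5. Conversely, {1, 2, 3, 4, 5, 6} is a clique of size 6, and the vertices of any clique must share a bag in every tree decomposition; so some bag has ≥ 6 vertices and tw(G) ≥ 5. Combining the bounds, tw(G) = 5.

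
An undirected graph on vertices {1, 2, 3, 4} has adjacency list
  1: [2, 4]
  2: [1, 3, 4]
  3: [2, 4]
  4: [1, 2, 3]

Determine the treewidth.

2

A width-2 tree decomposition is:
Bags: B1 = {2, 3, 4}  B2 = {1, 2, 4}
Tree: B1–B2
Every bag has size at most 3, so the width is 3 − 1 = 2 and tw(G) ≤ 2. For the lower bound, the 3 vertices {1, 2, 4} are pairwise adjacent, and any tree decomposition puts a clique entirely inside one bag — forcing width ≥ 2. Therefore the treewidth is 2.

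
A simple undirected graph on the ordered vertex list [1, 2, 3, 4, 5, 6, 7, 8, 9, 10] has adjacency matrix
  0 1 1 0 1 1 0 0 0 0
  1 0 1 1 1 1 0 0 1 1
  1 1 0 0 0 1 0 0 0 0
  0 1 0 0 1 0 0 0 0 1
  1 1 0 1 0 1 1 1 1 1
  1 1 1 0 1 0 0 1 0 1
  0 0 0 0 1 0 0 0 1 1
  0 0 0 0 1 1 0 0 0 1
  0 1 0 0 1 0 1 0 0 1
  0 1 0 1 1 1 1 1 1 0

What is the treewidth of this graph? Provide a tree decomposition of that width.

Treewidth 3.
Bags: B1 = {2, 5, 6, 10}  B2 = {5, 6, 8, 10}  B3 = {2, 5, 9, 10}  B4 = {5, 7, 9, 10}  B5 = {1, 2, 5, 6}  B6 = {2, 4, 5, 10}  B7 = {1, 2, 3, 6}
Tree: B1–B2, B1–B3, B3–B4, B1–B5, B1–B6, B5–B7

The largest bag has 4 vertices, giving width 3; this decomposition certifies tw(G) ≤ 3. On the other hand G contains the 4-clique {1, 2, 3, 6}. A clique must lie in a single bag of any decomposition, so no decomposition can have width below 3. The upper and lower bounds meet at 3, so that is the treewidth.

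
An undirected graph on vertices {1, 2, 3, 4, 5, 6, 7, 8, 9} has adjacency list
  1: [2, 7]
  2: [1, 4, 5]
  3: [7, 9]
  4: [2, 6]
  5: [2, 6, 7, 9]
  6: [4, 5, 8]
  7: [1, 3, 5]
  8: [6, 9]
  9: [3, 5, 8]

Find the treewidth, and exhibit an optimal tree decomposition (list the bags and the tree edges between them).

Every bag has size at most 4, so the width is 4 − 1 = 3 and tw(G) ≤ 3. For the lower bound: the 4 vertex sets {4,6,8}, {9}, {5}, {1,2,3,7} are disjoint, each induces a connected subgraph, and every pair is joined by at least one edge of G. Contracting each set to a single vertex therefore yields K_{4} as a minor, and since treewidth is minor-monotone, tw(G) ≥ tw(K_{4}) = 3. Hence tw(G) = 3 exactly.

Treewidth 3.
One such decomposition:
Bags: B1 = {4, 6, 8, 9}  B2 = {4, 5, 6, 9}  B3 = {2, 4, 5, 9}  B4 = {2, 3, 5, 9}  B5 = {2, 3, 5, 7}  B6 = {1, 2, 3, 7}
Tree: B1–B2, B2–B3, B3–B4, B4–B5, B5–B6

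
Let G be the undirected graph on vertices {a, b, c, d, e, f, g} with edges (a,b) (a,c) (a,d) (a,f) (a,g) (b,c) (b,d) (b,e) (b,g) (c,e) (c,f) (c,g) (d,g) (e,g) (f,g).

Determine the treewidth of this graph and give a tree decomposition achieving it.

Every bag has size at most 4, so the width is 4 − 1 = 3 and tw(G) ≤ 3. Conversely, {a, c, f, g} is a clique of size 4, and the vertices of any clique must share a bag in every tree decomposition; so some bag has ≥ 4 vertices and tw(G) ≥ 3. Therefore the treewidth is 3.

Treewidth 3.
Bags: B1 = {a, c, f, g}  B2 = {a, b, c, g}  B3 = {b, c, e, g}  B4 = {a, b, d, g}
Tree: B1–B2, B2–B3, B2–B4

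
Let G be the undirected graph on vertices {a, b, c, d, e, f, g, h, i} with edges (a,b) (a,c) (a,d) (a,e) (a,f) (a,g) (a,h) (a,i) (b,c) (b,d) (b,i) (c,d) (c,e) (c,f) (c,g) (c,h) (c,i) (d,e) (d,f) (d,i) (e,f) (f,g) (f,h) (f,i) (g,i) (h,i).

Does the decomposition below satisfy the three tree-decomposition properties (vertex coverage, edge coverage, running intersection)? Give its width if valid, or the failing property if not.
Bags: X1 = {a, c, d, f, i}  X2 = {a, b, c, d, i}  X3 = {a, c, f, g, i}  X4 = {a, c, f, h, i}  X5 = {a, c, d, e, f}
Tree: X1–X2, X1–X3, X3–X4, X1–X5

Yes; width 4.

Vertex coverage: the bags together contain {a, b, c, d, e, f, g, h, i}, the full vertex set. Edge coverage: each edge of G has both endpoints in at least one bag. Running intersection: for every vertex, the bags containing it form a connected subtree. All three properties hold, so this is a valid tree decomposition of width max|bag| − 1 = 4, and hence tw(G) ≤ 4.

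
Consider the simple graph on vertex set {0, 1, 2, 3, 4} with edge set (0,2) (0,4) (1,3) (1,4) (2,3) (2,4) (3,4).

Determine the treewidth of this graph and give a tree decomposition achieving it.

Each bag holds 3 vertices, so the decomposition has width 2, which upper-bounds the treewidth. For the lower bound, the 3 vertices {1, 3, 4} are pairwise adjacent, and any tree decomposition puts a clique entirely inside one bag — forcing width ≥ 2. Combining the bounds, tw(G) = 2.

Treewidth 2.
One such decomposition:
Bags: B1 = {2, 3, 4}  B2 = {0, 2, 4}  B3 = {1, 3, 4}
Tree: B1–B2, B1–B3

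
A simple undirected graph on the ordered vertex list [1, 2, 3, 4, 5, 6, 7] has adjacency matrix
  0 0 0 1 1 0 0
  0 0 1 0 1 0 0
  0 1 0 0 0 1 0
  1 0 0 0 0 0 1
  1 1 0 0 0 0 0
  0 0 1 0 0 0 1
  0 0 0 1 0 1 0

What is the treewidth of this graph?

2

A width-2 tree decomposition is:
Bags: B1 = {1, 4, 7}  B2 = {1, 6, 7}  B3 = {1, 3, 6}  B4 = {1, 2, 3}  B5 = {1, 2, 5}
Tree: B1–B2, B2–B3, B3–B4, B4–B5
Every bag has size at most 3, so the width is 3 − 1 = 2 and tw(G) ≤ 2. The edges 1–4–7–6–3–2–5–1 form a cycle, so G is not a tree and its treewidth is at least 2. Hence tw(G) = 2 exactly.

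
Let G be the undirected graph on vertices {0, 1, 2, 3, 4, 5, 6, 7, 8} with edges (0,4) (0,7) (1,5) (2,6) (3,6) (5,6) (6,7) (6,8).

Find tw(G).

A width-1 tree decomposition is:
Bags: B1 = {3, 6}  B2 = {6, 8}  B3 = {6, 7}  B4 = {2, 6}  B5 = {5, 6}  B6 = {0, 7}  B7 = {1, 5}  B8 = {0, 4}
Tree: B1–B2, B2–B3, B2–B4, B1–B5, B3–B6, B5–B7, B6–B8
The largest bag has 2 vertices, giving width 1; this decomposition certifies tw(G) ≤ 1. Since G has at least one edge (e.g. 3–6), it is not an edgeless graph, so tw(G) ≥ 1. Therefore the treewidth is 1.

1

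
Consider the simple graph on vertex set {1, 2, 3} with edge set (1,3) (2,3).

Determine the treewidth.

1

A width-1 tree decomposition is:
Bags: B1 = {2, 3}  B2 = {1, 3}
Tree: B1–B2
Each bag holds 2 vertices, so the decomposition has width 1, which upper-bounds the treewidth. Since G has at least one edge (e.g. 2–3), it is not an edgeless graph, so tw(G) ≥ 1. Combining the bounds, tw(G) = 1.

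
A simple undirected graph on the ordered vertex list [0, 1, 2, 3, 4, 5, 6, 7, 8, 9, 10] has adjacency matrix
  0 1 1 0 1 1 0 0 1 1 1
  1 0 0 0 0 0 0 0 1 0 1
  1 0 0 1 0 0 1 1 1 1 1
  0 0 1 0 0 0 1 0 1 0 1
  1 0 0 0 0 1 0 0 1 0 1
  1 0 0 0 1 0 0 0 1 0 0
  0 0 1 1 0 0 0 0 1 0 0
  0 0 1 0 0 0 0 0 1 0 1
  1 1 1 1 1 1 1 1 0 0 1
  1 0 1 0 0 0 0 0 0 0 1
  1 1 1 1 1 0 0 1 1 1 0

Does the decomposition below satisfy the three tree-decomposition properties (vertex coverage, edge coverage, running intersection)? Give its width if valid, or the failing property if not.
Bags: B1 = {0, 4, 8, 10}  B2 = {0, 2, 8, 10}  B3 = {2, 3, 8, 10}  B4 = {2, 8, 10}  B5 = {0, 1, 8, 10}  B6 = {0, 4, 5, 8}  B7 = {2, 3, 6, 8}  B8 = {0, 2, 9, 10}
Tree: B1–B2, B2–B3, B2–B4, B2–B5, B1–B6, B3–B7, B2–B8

A tree decomposition must satisfy three properties: every vertex lies in some bag; for every edge, both endpoints lie together in some bag; and for every vertex, the bags containing it form a connected subtree. Here vertex 7 appears in no bag, so the decomposition is invalid.

No — vertex 7 appears in no bag.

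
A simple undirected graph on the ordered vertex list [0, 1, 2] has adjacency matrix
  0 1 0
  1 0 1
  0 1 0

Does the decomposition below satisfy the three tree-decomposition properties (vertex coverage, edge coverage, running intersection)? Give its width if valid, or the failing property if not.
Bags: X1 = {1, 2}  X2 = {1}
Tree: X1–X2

No — vertex 0 appears in no bag.

A tree decomposition must satisfy three properties: every vertex lies in some bag; for every edge, both endpoints lie together in some bag; and for every vertex, the bags containing it form a connected subtree. Here vertex 0 appears in no bag, so the decomposition is invalid.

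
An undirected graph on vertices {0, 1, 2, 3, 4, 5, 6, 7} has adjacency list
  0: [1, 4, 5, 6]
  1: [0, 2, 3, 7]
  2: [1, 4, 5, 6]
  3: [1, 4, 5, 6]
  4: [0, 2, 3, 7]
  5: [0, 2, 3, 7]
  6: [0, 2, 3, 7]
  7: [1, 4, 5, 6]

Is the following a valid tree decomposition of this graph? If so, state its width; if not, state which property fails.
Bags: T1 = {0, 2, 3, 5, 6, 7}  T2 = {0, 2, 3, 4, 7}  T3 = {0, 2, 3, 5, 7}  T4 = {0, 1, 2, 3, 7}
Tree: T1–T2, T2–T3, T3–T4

A tree decomposition must satisfy three properties: every vertex lies in some bag; for every edge, both endpoints lie together in some bag; and for every vertex, the bags containing it form a connected subtree. Here bags containing vertex 5 are not connected in the tree, so the decomposition is invalid.

No — bags containing vertex 5 are not connected in the tree.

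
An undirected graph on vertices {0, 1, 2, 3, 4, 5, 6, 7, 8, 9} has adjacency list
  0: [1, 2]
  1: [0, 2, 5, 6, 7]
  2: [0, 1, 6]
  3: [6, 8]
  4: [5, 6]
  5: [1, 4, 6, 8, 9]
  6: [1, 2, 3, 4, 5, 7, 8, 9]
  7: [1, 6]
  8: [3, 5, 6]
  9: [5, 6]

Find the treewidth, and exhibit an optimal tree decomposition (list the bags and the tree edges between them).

Each bag holds 3 vertices, so the decomposition has width 2, which upper-bounds the treewidth. Conversely, {0, 1, 2} is a clique of size 3, and the vertices of any clique must share a bag in every tree decomposition; so some bag has ≥ 3 vertices and tw(G) ≥ 2. Combining the bounds, tw(G) = 2.

Treewidth 2.
One such decomposition:
Bags: B1 = {5, 6, 9}  B2 = {5, 6, 8}  B3 = {3, 6, 8}  B4 = {1, 5, 6}  B5 = {1, 2, 6}  B6 = {1, 6, 7}  B7 = {4, 5, 6}  B8 = {0, 1, 2}
Tree: B1–B2, B2–B3, B1–B4, B4–B5, B4–B6, B1–B7, B5–B8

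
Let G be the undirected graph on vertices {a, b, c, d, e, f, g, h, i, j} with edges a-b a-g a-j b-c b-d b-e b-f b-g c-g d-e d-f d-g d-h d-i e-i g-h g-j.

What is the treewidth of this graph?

2

A width-2 tree decomposition is:
Bags: B1 = {a, b, g}  B2 = {b, d, g}  B3 = {b, d, f}  B4 = {d, g, h}  B5 = {a, g, j}  B6 = {b, d, e}  B7 = {b, c, g}  B8 = {d, e, i}
Tree: B1–B2, B2–B3, B2–B4, B1–B5, B3–B6, B2–B7, B6–B8
Every bag has size at most 3, so the width is 3 − 1 = 2 and tw(G) ≤ 2. Conversely, {d, g, h} is a clique of size 3, and the vertices of any clique must share a bag in every tree decomposition; so some bag has ≥ 3 vertices and tw(G) ≥ 2. Hence tw(G) = 2 exactly.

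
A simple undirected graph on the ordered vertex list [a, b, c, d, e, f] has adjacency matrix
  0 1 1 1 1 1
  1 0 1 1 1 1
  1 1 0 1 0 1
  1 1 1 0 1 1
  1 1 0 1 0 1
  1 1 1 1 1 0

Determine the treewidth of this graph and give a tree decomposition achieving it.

Treewidth 4.
Bags: B1 = {a, b, c, d, f}  B2 = {a, b, d, e, f}
Tree: B1–B2

Each bag holds 5 vertices, so the decomposition has width 4, which upper-bounds the treewidth. For the lower bound, the 5 vertices {a, b, d, e, f} are pairwise adjacent, and any tree decomposition puts a clique entirely inside one bag — forcing width ≥ 4. Hence tw(G) = 4 exactly.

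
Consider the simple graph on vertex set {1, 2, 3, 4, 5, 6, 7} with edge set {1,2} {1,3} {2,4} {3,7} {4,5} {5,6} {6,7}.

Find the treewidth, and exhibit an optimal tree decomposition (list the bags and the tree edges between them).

Each bag holds 3 vertices, so the decomposition has width 2, which upper-bounds the treewidth. Since 3–7–6–5–4–2–1–3 is a cycle in G, G is not acyclic. Forests are exactly the graphs of treewidth ≤ 1, so tw(G) ≥ 2. Therefore the treewidth is 2.

Treewidth 2.
Bags: B1 = {3, 6, 7}  B2 = {3, 5, 6}  B3 = {3, 4, 5}  B4 = {2, 3, 4}  B5 = {1, 2, 3}
Tree: B1–B2, B2–B3, B3–B4, B4–B5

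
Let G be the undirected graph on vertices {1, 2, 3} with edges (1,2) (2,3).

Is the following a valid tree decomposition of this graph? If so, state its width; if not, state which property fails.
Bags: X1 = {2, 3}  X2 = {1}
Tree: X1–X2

No — edge (2,1) lies in no bag.

A tree decomposition must satisfy three properties: every vertex lies in some bag; for every edge, both endpoints lie together in some bag; and for every vertex, the bags containing it form a connected subtree. Here edge (2,1) lies in no bag, so the decomposition is invalid.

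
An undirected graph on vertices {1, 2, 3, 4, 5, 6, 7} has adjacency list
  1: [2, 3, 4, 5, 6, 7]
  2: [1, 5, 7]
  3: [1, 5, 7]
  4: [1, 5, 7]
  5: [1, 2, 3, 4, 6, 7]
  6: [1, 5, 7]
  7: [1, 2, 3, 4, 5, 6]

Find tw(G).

3

A width-3 tree decomposition is:
Bags: B1 = {1, 3, 5, 7}  B2 = {1, 5, 6, 7}  B3 = {1, 2, 5, 7}  B4 = {1, 4, 5, 7}
Tree: B1–B2, B1–B3, B2–B4
The largest bag has 4 vertices, giving width 3; this decomposition certifies tw(G) ≤ 3. Conversely, {1, 2, 5, 7} is a clique of size 4, and the vertices of any clique must share a bag in every tree decomposition; so some bag has ≥ 4 vertices and tw(G) ≥ 3. Therefore the treewidth is 3.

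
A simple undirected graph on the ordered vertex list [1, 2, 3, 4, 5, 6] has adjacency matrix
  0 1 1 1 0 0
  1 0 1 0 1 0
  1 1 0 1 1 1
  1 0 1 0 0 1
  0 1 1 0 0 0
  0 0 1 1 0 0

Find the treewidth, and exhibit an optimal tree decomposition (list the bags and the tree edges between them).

Each bag holds 3 vertices, so the decomposition has width 2, which upper-bounds the treewidth. On the other hand G contains the 3-clique {1, 2, 3}. A clique must lie in a single bag of any decomposition, so no decomposition can have width below 2. Combining the bounds, tw(G) = 2.

Treewidth 2.
Bags: B1 = {1, 3, 4}  B2 = {1, 2, 3}  B3 = {2, 3, 5}  B4 = {3, 4, 6}
Tree: B1–B2, B2–B3, B1–B4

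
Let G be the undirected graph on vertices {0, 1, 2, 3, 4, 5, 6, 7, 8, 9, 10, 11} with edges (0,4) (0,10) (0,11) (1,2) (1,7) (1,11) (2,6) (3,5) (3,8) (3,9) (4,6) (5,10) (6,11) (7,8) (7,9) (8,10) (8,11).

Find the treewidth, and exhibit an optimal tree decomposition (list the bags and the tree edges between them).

The largest bag has 4 vertices, giving width 3; this decomposition certifies tw(G) ≤ 3. For the lower bound: the 4 vertex sets {3,5,9}, {10}, {8}, {0,1,7,11} are disjoint, each induces a connected subgraph, and every pair is joined by at least one edge of G. Contracting each set to a single vertex therefore yields K_{4} as a minor, and since treewidth is minor-monotone, tw(G) ≥ tw(K_{4}) = 3. Hence tw(G) = 3 exactly.

Treewidth 3.
One optimal decomposition is:
Bags: B1 = {3, 5, 9, 10}  B2 = {3, 8, 9, 10}  B3 = {7, 8, 9, 10}  B4 = {0, 7, 8, 10}  B5 = {0, 7, 8, 11}  B6 = {0, 1, 7, 11}  B7 = {0, 1, 4, 11}  B8 = {1, 4, 6, 11}  B9 = {1, 2, 4, 6}
Tree: B1–B2, B2–B3, B3–B4, B4–B5, B5–B6, B6–B7, B7–B8, B8–B9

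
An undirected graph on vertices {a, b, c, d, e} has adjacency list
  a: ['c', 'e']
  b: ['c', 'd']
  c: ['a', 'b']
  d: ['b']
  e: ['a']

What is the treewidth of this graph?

A width-1 tree decomposition is:
Bags: B1 = {b, c}  B2 = {a, c}  B3 = {a, e}  B4 = {b, d}
Tree: B1–B2, B2–B3, B1–B4
The largest bag has 2 vertices, giving width 1; this decomposition certifies tw(G) ≤ 1. Any graph with an edge has treewidth ≥ 1, and G has the edge b–c. Combining the bounds, tw(G) = 1.

1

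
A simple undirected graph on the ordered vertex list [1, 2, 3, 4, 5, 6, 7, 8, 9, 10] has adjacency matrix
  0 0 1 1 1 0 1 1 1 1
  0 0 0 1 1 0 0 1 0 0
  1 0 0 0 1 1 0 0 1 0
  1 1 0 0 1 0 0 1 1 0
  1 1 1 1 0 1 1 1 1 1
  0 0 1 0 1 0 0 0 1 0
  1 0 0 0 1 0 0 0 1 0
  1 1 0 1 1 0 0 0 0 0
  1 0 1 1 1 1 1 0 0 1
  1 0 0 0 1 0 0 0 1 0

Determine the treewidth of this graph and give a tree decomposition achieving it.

Each bag holds 4 vertices, so the decomposition has width 3, which upper-bounds the treewidth. Conversely, {1, 4, 5, 8} is a clique of size 4, and the vertices of any clique must share a bag in every tree decomposition; so some bag has ≥ 4 vertices and tw(G) ≥ 3. Combining the bounds, tw(G) = 3.

Treewidth 3.
One optimal decomposition is:
Bags: B1 = {1, 4, 5, 9}  B2 = {1, 3, 5, 9}  B3 = {1, 4, 5, 8}  B4 = {1, 5, 9, 10}  B5 = {2, 4, 5, 8}  B6 = {3, 5, 6, 9}  B7 = {1, 5, 7, 9}
Tree: B1–B2, B1–B3, B2–B4, B3–B5, B2–B6, B1–B7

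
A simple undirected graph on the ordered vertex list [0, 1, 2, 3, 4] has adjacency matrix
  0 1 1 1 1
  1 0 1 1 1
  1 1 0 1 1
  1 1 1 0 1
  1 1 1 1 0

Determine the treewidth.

4

A width-4 tree decomposition is:
Bags: B1 = {0, 1, 2, 3, 4}
Tree: (single bag)
With just one bag of size 5, the width is 5 − 1 = 4, so tw(G) ≤ 4. Conversely, {0, 1, 2, 3, 4} is a clique of size 5, and the vertices of any clique must share a bag in every tree decomposition; so some bag has ≥ 5 vertices and tw(G) ≥ 4. Combining the bounds, tw(G) = 4.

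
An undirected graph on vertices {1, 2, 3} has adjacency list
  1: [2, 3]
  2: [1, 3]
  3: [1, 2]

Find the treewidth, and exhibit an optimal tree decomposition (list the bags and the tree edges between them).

With just one bag of size 3, the width is 3 − 1 = 2, so tw(G) ≤ 2. For the lower bound, the 3 vertices {1, 2, 3} are pairwise adjacent, and any tree decomposition puts a clique entirely inside one bag — forcing width ≥ 2. Hence tw(G) = 2 exactly.

Treewidth 2.
Bags: B1 = {1, 2, 3}
Tree: (single bag)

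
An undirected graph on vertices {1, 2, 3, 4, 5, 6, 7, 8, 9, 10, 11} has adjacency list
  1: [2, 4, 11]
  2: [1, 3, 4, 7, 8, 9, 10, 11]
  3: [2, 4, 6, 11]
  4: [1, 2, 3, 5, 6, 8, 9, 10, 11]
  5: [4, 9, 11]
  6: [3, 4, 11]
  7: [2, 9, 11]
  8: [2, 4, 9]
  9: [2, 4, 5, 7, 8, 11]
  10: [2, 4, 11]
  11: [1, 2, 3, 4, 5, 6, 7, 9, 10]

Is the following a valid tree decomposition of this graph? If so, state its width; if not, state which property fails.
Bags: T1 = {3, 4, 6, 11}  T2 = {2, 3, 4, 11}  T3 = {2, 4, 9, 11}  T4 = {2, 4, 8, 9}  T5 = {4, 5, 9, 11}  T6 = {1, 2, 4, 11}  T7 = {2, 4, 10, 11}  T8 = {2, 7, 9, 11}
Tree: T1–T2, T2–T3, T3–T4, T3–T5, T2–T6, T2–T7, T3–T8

Vertex coverage: the bags together contain {1, 2, 3, 4, 5, 6, 7, 8, 9, 10, 11}, the full vertex set. Edge coverage: each edge of G has both endpoints in at least one bag. Running intersection: for every vertex, the bags containing it form a connected subtree. All three properties hold, so this is a valid tree decomposition of width max|bag| − 1 = 3, and hence tw(G) ≤ 3.

Yes; width 3.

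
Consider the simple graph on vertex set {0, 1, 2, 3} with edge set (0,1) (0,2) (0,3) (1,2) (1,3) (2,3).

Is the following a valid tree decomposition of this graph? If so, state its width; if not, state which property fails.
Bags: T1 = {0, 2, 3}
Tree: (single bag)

No — vertex 1 appears in no bag.

A tree decomposition must satisfy three properties: every vertex lies in some bag; for every edge, both endpoints lie together in some bag; and for every vertex, the bags containing it form a connected subtree. Here vertex 1 appears in no bag, so the decomposition is invalid.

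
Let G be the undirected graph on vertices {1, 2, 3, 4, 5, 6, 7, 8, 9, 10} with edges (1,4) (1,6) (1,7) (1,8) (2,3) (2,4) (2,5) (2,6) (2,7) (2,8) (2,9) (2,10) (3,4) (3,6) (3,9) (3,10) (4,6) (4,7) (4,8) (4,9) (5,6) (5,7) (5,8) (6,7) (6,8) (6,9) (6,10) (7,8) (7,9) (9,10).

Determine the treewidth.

4

A width-4 tree decomposition is:
Bags: B1 = {2, 3, 4, 6, 9}  B2 = {2, 4, 6, 7, 9}  B3 = {2, 4, 6, 7, 8}  B4 = {2, 5, 6, 7, 8}  B5 = {1, 4, 6, 7, 8}  B6 = {2, 3, 6, 9, 10}
Tree: B1–B2, B2–B3, B3–B4, B3–B5, B1–B6
Every bag has size at most 5, so the width is 5 − 1 = 4 and tw(G) ≤ 4. Conversely, {1, 4, 6, 7, 8} is a clique of size 5, and the vertices of any clique must share a bag in every tree decomposition; so some bag has ≥ 5 vertices and tw(G) ≥ 4. Hence tw(G) = 4 exactly.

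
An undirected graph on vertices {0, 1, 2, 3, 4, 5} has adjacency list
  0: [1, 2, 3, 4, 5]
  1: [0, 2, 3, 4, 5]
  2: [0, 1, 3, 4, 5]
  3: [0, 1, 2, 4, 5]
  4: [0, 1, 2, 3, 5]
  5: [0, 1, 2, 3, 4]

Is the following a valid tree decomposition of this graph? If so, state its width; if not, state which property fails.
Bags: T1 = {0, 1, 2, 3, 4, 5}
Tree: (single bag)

Vertex coverage: the bags together contain {0, 1, 2, 3, 4, 5}, the full vertex set. Edge coverage: each edge of G has both endpoints in at least one bag. Running intersection: for every vertex, the bags containing it form a connected subtree. All three properties hold, so this is a valid tree decomposition of width max|bag| − 1 = 5, and hence tw(G) ≤ 5.

Yes; width 5.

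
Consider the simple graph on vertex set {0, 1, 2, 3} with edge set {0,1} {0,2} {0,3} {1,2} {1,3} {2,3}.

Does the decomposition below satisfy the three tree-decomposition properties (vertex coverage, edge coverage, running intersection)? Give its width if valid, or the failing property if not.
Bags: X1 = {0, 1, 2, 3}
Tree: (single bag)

Vertex coverage: the bags together contain {0, 1, 2, 3}, the full vertex set. Edge coverage: each edge of G has both endpoints in at least one bag. Running intersection: for every vertex, the bags containing it form a connected subtree. All three properties hold, so this is a valid tree decomposition of width max|bag| − 1 = 3, and hence tw(G) ≤ 3.

Yes; width 3.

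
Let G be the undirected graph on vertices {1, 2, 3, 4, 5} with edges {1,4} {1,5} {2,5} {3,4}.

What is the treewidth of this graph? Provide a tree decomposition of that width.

Treewidth 1.
One optimal decomposition is:
Bags: B1 = {3, 4}  B2 = {1, 4}  B3 = {1, 5}  B4 = {2, 5}
Tree: B1–B2, B2–B3, B3–B4

Each bag holds 2 vertices, so the decomposition has width 1, which upper-bounds the treewidth. G has an edge, so its treewidth is at least 1. Therefore the treewidth is 1.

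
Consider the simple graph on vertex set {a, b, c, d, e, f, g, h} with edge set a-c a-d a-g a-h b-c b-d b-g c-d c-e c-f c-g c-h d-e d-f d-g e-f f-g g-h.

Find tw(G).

3

A width-3 tree decomposition is:
Bags: B1 = {c, d, e, f}  B2 = {c, d, f, g}  B3 = {a, c, d, g}  B4 = {b, c, d, g}  B5 = {a, c, g, h}
Tree: B1–B2, B2–B3, B3–B4, B3–B5
Each bag holds 4 vertices, so the decomposition has width 3, which upper-bounds the treewidth. Conversely, {c, d, f, g} is a clique of size 4, and the vertices of any clique must share a bag in every tree decomposition; so some bag has ≥ 4 vertices and tw(G) ≥ 3. Therefore the treewidth is 3.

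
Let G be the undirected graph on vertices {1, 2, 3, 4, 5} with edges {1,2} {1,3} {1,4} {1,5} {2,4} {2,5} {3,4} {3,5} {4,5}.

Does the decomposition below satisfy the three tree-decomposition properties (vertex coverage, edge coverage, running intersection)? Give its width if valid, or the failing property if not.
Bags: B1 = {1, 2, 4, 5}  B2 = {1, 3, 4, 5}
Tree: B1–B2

Vertex coverage: the bags together contain {1, 2, 3, 4, 5}, the full vertex set. Edge coverage: each edge of G has both endpoints in at least one bag. Running intersection: for every vertex, the bags containing it form a connected subtree. All three properties hold, so this is a valid tree decomposition of width max|bag| − 1 = 3, and hence tw(G) ≤ 3.

Yes; width 3.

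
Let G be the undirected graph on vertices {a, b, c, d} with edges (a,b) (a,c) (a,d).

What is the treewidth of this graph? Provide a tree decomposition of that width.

The largest bag has 2 vertices, giving width 1; this decomposition certifies tw(G) ≤ 1. Since G has at least one edge (e.g. a–b), it is not an edgeless graph, so tw(G) ≥ 1. Therefore the treewidth is 1.

Treewidth 1.
One optimal decomposition is:
Bags: B1 = {a, b}  B2 = {a, d}  B3 = {a, c}
Tree: B1–B2, B2–B3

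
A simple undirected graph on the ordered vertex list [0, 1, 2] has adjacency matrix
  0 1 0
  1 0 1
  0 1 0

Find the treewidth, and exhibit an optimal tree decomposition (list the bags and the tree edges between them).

Every bag has size at most 2, so the width is 2 − 1 = 1 and tw(G) ≤ 1. G has an edge, so its treewidth is at least 1. Therefore the treewidth is 1.

Treewidth 1.
One optimal decomposition is:
Bags: B1 = {0, 1}  B2 = {1, 2}
Tree: B1–B2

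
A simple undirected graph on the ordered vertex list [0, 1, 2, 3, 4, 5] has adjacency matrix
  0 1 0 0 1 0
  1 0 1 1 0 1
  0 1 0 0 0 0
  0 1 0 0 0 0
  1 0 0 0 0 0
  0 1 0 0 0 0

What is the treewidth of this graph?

1

A width-1 tree decomposition is:
Bags: B1 = {1, 3}  B2 = {1, 5}  B3 = {1, 2}  B4 = {0, 1}  B5 = {0, 4}
Tree: B1–B2, B2–B3, B3–B4, B4–B5
The largest bag has 2 vertices, giving width 1; this decomposition certifies tw(G) ≤ 1. Since G has at least one edge (e.g. 1–3), it is not an edgeless graph, so tw(G) ≥ 1. Therefore the treewidth is 1.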